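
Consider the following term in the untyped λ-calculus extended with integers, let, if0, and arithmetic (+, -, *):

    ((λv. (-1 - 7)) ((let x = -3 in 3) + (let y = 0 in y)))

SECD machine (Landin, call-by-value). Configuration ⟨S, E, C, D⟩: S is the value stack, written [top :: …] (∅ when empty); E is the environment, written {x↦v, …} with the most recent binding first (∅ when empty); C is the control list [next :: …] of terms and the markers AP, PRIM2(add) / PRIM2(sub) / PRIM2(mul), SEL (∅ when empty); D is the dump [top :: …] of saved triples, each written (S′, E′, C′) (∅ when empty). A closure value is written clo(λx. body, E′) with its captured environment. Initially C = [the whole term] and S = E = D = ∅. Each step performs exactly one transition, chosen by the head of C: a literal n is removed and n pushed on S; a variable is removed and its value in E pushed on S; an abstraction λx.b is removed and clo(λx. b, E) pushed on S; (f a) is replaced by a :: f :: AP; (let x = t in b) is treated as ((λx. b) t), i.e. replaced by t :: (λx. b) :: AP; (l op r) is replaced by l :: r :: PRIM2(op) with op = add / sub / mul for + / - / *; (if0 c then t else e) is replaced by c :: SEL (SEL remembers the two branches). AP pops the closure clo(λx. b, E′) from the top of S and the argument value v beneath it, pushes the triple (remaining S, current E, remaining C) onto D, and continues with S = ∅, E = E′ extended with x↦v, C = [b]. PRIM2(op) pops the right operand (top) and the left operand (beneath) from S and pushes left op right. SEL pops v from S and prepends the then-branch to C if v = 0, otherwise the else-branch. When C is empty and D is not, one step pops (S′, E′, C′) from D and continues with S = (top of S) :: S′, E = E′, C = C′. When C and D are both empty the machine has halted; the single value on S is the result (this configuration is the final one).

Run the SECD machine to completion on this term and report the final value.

Answer: -8

Derivation:
0. ⟨S=∅; E=∅; C=[((λv. (-1 - 7)) ((let x = -3 in 3) + (let y = 0 in y)))]; D=∅⟩
1. ⟨S=∅; E=∅; C=[((let x = -3 in 3) + (let y = 0 in y)) :: (λv. (-1 - 7)) :: AP]; D=∅⟩
2. ⟨S=∅; E=∅; C=[(let x = -3 in 3) :: (let y = 0 in y) :: PRIM2(add) :: (λv. (-1 - 7)) :: AP]; D=∅⟩
3. ⟨S=∅; E=∅; C=[-3 :: (λx. 3) :: AP :: (let y = 0 in y) :: PRIM2(add) :: (λv. (-1 - 7)) :: AP]; D=∅⟩
4. ⟨S=[-3]; E=∅; C=[(λx. 3) :: AP :: (let y = 0 in y) :: PRIM2(add) :: (λv. (-1 - 7)) :: AP]; D=∅⟩
5. ⟨S=[clo(λx. 3, ∅) :: -3]; E=∅; C=[AP :: (let y = 0 in y) :: PRIM2(add) :: (λv. (-1 - 7)) :: AP]; D=∅⟩
6. ⟨S=∅; E={x↦-3}; C=[3]; D=[(∅, ∅, [(let y = 0 in y) :: PRIM2(add) :: (λv. (-1 - 7)) :: AP])]⟩
7. ⟨S=[3]; E={x↦-3}; C=∅; D=[(∅, ∅, [(let y = 0 in y) :: PRIM2(add) :: (λv. (-1 - 7)) :: AP])]⟩
8. ⟨S=[3]; E=∅; C=[(let y = 0 in y) :: PRIM2(add) :: (λv. (-1 - 7)) :: AP]; D=∅⟩
9. ⟨S=[3]; E=∅; C=[0 :: (λy. y) :: AP :: PRIM2(add) :: (λv. (-1 - 7)) :: AP]; D=∅⟩
10. ⟨S=[0 :: 3]; E=∅; C=[(λy. y) :: AP :: PRIM2(add) :: (λv. (-1 - 7)) :: AP]; D=∅⟩
11. ⟨S=[clo(λy. y, ∅) :: 0 :: 3]; E=∅; C=[AP :: PRIM2(add) :: (λv. (-1 - 7)) :: AP]; D=∅⟩
12. ⟨S=∅; E={y↦0}; C=[y]; D=[([3], ∅, [PRIM2(add) :: (λv. (-1 - 7)) :: AP])]⟩
13. ⟨S=[0]; E={y↦0}; C=∅; D=[([3], ∅, [PRIM2(add) :: (λv. (-1 - 7)) :: AP])]⟩
14. ⟨S=[0 :: 3]; E=∅; C=[PRIM2(add) :: (λv. (-1 - 7)) :: AP]; D=∅⟩
15. ⟨S=[3]; E=∅; C=[(λv. (-1 - 7)) :: AP]; D=∅⟩
16. ⟨S=[clo(λv. (-1 - 7), ∅) :: 3]; E=∅; C=[AP]; D=∅⟩
17. ⟨S=∅; E={v↦3}; C=[(-1 - 7)]; D=[(∅, ∅, ∅)]⟩
18. ⟨S=∅; E={v↦3}; C=[-1 :: 7 :: PRIM2(sub)]; D=[(∅, ∅, ∅)]⟩
19. ⟨S=[-1]; E={v↦3}; C=[7 :: PRIM2(sub)]; D=[(∅, ∅, ∅)]⟩
20. ⟨S=[7 :: -1]; E={v↦3}; C=[PRIM2(sub)]; D=[(∅, ∅, ∅)]⟩
21. ⟨S=[-8]; E={v↦3}; C=∅; D=[(∅, ∅, ∅)]⟩
22. ⟨S=[-8]; E=∅; C=∅; D=∅⟩
→ final value -8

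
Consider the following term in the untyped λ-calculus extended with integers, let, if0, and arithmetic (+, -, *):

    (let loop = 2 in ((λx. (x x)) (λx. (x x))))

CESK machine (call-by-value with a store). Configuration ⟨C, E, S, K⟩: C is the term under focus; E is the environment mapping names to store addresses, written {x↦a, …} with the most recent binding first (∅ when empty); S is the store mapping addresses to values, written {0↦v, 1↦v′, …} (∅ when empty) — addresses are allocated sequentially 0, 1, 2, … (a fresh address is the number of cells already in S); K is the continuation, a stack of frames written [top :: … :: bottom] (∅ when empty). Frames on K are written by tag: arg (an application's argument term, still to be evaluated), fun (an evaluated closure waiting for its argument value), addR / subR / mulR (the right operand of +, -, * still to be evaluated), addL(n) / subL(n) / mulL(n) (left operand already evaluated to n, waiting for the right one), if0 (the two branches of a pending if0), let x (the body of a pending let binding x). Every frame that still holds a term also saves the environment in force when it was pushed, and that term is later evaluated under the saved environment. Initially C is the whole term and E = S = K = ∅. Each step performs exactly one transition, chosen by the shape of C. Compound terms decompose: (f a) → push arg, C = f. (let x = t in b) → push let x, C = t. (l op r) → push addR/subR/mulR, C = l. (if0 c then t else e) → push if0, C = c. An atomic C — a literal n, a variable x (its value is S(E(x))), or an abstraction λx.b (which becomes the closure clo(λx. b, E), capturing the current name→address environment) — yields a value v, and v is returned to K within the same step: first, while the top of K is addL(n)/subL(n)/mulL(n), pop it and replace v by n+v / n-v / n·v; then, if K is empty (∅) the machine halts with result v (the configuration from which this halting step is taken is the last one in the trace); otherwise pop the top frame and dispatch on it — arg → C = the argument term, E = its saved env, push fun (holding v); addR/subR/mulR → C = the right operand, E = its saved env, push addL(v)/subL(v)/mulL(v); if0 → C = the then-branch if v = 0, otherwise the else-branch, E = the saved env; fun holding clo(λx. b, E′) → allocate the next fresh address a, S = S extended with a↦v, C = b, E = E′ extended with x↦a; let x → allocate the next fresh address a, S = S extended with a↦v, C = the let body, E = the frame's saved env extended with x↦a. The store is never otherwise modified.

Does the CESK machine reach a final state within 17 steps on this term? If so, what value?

Answer: DIVERGES (no final state within 17 steps)

Machine steps:
[0] [C=(let loop = 2 in ((λx. (x x)) (λx. (x x)))) | E=∅ | S=∅ | K=∅]
[1] [C=2 | E=∅ | S=∅ | K=[let loop]]
[2] [C=((λx. (x x)) (λx. (x x))) | E={loop↦0} | S={0↦2} | K=∅]
[3] [C=(λx. (x x)) | E={loop↦0} | S={0↦2} | K=[arg]]
[4] [C=(λx. (x x)) | E={loop↦0} | S={0↦2} | K=[fun]]
[5] [C=(x x) | E={x↦1, loop↦0} | S={0↦2, 1↦clo(λx. (x x), {loop↦0})} | K=∅]
[6] [C=x | E={x↦1, loop↦0} | S={0↦2, 1↦clo(λx. (x x), {loop↦0})} | K=[arg]]
[7] [C=x | E={x↦1, loop↦0} | S={0↦2, 1↦clo(λx. (x x), {loop↦0})} | K=[fun]]
[8] [C=(x x) | E={x↦2, loop↦0} | S={0↦2, 1↦clo(λx. (x x), {loop↦0}), 2↦clo(λx. (x x), {loop↦0})} | K=∅]
[9] [C=x | E={x↦2, loop↦0} | S={0↦2, 1↦clo(λx. (x x), {loop↦0}), 2↦clo(λx. (x x), {loop↦0})} | K=[arg]]
[10] [C=x | E={x↦2, loop↦0} | S={0↦2, 1↦clo(λx. (x x), {loop↦0}), 2↦clo(λx. (x x), {loop↦0})} | K=[fun]]
[11] [C=(x x) | E={x↦3, loop↦0} | S={0↦2, 1↦clo(λx. (x x), {loop↦0}), 2↦clo(λx. (x x), {loop↦0}), 3↦clo(λx. (x x), {loop↦0})} | K=∅]
[12] [C=x | E={x↦3, loop↦0} | S={0↦2, 1↦clo(λx. (x x), {loop↦0}), 2↦clo(λx. (x x), {loop↦0}), 3↦clo(λx. (x x), {loop↦0})} | K=[arg]]
[13] [C=x | E={x↦3, loop↦0} | S={0↦2, 1↦clo(λx. (x x), {loop↦0}), 2↦clo(λx. (x x), {loop↦0}), 3↦clo(λx. (x x), {loop↦0})} | K=[fun]]
[14] [C=(x x) | E={x↦4, loop↦0} | S={0↦2, 1↦clo(λx. (x x), {loop↦0}), 2↦clo(λx. (x x), {loop↦0}), 3↦clo(λx. (x x), {loop↦0}), 4↦clo(λx. (x x), {loop↦0})} | K=∅]
[15] [C=x | E={x↦4, loop↦0} | S={0↦2, 1↦clo(λx. (x x), {loop↦0}), 2↦clo(λx. (x x), {loop↦0}), 3↦clo(λx. (x x), {loop↦0}), 4↦clo(λx. (x x), {loop↦0})} | K=[arg]]
[16] [C=x | E={x↦4, loop↦0} | S={0↦2, 1↦clo(λx. (x x), {loop↦0}), 2↦clo(λx. (x x), {loop↦0}), 3↦clo(λx. (x x), {loop↦0}), 4↦clo(λx. (x x), {loop↦0})} | K=[fun]]
[17] [C=(x x) | E={x↦5, loop↦0} | S={0↦2, 1↦clo(λx. (x x), {loop↦0}), 2↦clo(λx. (x x), {loop↦0}), 3↦clo(λx. (x x), {loop↦0}), 4↦clo(λx. (x x), {loop↦0}), 5↦clo(λx. (x x), {loop↦0})} | K=∅]
→ 17 transitions taken and the configuration is still not final: no result within 17 steps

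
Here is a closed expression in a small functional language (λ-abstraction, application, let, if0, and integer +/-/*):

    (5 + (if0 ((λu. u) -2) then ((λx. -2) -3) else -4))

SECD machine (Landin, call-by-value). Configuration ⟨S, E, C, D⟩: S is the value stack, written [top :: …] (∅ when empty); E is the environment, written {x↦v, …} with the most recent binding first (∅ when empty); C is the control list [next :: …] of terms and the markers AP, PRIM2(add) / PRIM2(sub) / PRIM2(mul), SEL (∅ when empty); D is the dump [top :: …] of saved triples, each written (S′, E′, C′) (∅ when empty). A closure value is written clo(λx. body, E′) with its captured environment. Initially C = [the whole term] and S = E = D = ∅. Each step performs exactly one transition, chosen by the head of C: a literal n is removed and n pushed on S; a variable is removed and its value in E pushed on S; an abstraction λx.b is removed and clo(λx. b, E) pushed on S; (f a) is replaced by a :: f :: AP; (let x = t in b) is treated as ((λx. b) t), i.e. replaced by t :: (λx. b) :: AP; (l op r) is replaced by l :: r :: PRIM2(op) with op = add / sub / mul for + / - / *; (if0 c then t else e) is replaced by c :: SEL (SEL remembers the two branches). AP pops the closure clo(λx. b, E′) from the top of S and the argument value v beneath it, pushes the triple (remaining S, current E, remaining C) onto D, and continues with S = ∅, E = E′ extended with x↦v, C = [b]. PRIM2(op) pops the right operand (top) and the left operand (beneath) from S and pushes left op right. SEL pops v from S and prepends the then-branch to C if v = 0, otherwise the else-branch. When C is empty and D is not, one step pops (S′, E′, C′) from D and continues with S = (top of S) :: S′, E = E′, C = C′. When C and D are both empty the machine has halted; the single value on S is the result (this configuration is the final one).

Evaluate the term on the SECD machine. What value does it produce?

Answer: 1

Derivation:
step 0: ⟨S=∅; E=∅; C=[(5 + (if0 ((λu. u) -2) then ((λx. -2) -3) else -4))]; D=∅⟩
step 1: ⟨S=∅; E=∅; C=[5 :: (if0 ((λu. u) -2) then ((λx. -2) -3) else -4) :: PRIM2(add)]; D=∅⟩
step 2: ⟨S=[5]; E=∅; C=[(if0 ((λu. u) -2) then ((λx. -2) -3) else -4) :: PRIM2(add)]; D=∅⟩
step 3: ⟨S=[5]; E=∅; C=[((λu. u) -2) :: SEL :: PRIM2(add)]; D=∅⟩
step 4: ⟨S=[5]; E=∅; C=[-2 :: (λu. u) :: AP :: SEL :: PRIM2(add)]; D=∅⟩
step 5: ⟨S=[-2 :: 5]; E=∅; C=[(λu. u) :: AP :: SEL :: PRIM2(add)]; D=∅⟩
step 6: ⟨S=[clo(λu. u, ∅) :: -2 :: 5]; E=∅; C=[AP :: SEL :: PRIM2(add)]; D=∅⟩
step 7: ⟨S=∅; E={u↦-2}; C=[u]; D=[([5], ∅, [SEL :: PRIM2(add)])]⟩
step 8: ⟨S=[-2]; E={u↦-2}; C=∅; D=[([5], ∅, [SEL :: PRIM2(add)])]⟩
step 9: ⟨S=[-2 :: 5]; E=∅; C=[SEL :: PRIM2(add)]; D=∅⟩
step 10: ⟨S=[5]; E=∅; C=[-4 :: PRIM2(add)]; D=∅⟩
step 11: ⟨S=[-4 :: 5]; E=∅; C=[PRIM2(add)]; D=∅⟩
step 12: ⟨S=[1]; E=∅; C=∅; D=∅⟩
→ final value 1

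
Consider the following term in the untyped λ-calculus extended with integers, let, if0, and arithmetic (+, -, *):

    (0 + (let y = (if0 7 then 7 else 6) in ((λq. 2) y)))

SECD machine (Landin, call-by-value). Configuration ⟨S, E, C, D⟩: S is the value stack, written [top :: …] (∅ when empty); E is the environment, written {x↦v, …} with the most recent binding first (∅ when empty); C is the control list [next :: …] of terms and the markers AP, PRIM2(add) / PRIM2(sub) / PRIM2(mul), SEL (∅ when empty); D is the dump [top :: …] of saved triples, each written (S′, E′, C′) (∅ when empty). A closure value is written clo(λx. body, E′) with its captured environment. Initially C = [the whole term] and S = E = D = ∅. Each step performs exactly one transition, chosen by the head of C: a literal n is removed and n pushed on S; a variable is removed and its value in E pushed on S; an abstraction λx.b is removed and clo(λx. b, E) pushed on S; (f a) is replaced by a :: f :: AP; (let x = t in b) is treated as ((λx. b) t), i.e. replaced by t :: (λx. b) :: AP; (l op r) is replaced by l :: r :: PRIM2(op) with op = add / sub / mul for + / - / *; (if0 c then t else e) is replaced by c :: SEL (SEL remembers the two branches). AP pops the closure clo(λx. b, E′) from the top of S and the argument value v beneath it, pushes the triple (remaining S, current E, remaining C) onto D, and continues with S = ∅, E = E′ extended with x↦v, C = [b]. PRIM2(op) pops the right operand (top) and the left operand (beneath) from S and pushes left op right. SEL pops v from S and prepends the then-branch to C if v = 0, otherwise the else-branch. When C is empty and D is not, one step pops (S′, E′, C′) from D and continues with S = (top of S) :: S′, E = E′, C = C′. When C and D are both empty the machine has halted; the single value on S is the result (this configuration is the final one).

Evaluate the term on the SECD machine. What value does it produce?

Answer: 2

Machine steps:
t=0: <S=∅, E=∅, C=[(0 + (let y = (if0 7 then 7 else 6) in ((λq. 2) y)))], D=∅>
t=1: <S=∅, E=∅, C=[0 :: (let y = (if0 7 then 7 else 6) in ((λq. 2) y)) :: PRIM2(add)], D=∅>
t=2: <S=[0], E=∅, C=[(let y = (if0 7 then 7 else 6) in ((λq. 2) y)) :: PRIM2(add)], D=∅>
t=3: <S=[0], E=∅, C=[(if0 7 then 7 else 6) :: (λy. ((λq. 2) y)) :: AP :: PRIM2(add)], D=∅>
t=4: <S=[0], E=∅, C=[7 :: SEL :: (λy. ((λq. 2) y)) :: AP :: PRIM2(add)], D=∅>
t=5: <S=[7 :: 0], E=∅, C=[SEL :: (λy. ((λq. 2) y)) :: AP :: PRIM2(add)], D=∅>
t=6: <S=[0], E=∅, C=[6 :: (λy. ((λq. 2) y)) :: AP :: PRIM2(add)], D=∅>
t=7: <S=[6 :: 0], E=∅, C=[(λy. ((λq. 2) y)) :: AP :: PRIM2(add)], D=∅>
t=8: <S=[clo(λy. ((λq. 2) y), ∅) :: 6 :: 0], E=∅, C=[AP :: PRIM2(add)], D=∅>
t=9: <S=∅, E={y↦6}, C=[((λq. 2) y)], D=[([0], ∅, [PRIM2(add)])]>
t=10: <S=∅, E={y↦6}, C=[y :: (λq. 2) :: AP], D=[([0], ∅, [PRIM2(add)])]>
t=11: <S=[6], E={y↦6}, C=[(λq. 2) :: AP], D=[([0], ∅, [PRIM2(add)])]>
t=12: <S=[clo(λq. 2, {y↦6}) :: 6], E={y↦6}, C=[AP], D=[([0], ∅, [PRIM2(add)])]>
t=13: <S=∅, E={q↦6, y↦6}, C=[2], D=[(∅, {y↦6}, ∅) :: ([0], ∅, [PRIM2(add)])]>
t=14: <S=[2], E={q↦6, y↦6}, C=∅, D=[(∅, {y↦6}, ∅) :: ([0], ∅, [PRIM2(add)])]>
t=15: <S=[2], E={y↦6}, C=∅, D=[([0], ∅, [PRIM2(add)])]>
t=16: <S=[2 :: 0], E=∅, C=[PRIM2(add)], D=∅>
t=17: <S=[2], E=∅, C=∅, D=∅>
→ final value 2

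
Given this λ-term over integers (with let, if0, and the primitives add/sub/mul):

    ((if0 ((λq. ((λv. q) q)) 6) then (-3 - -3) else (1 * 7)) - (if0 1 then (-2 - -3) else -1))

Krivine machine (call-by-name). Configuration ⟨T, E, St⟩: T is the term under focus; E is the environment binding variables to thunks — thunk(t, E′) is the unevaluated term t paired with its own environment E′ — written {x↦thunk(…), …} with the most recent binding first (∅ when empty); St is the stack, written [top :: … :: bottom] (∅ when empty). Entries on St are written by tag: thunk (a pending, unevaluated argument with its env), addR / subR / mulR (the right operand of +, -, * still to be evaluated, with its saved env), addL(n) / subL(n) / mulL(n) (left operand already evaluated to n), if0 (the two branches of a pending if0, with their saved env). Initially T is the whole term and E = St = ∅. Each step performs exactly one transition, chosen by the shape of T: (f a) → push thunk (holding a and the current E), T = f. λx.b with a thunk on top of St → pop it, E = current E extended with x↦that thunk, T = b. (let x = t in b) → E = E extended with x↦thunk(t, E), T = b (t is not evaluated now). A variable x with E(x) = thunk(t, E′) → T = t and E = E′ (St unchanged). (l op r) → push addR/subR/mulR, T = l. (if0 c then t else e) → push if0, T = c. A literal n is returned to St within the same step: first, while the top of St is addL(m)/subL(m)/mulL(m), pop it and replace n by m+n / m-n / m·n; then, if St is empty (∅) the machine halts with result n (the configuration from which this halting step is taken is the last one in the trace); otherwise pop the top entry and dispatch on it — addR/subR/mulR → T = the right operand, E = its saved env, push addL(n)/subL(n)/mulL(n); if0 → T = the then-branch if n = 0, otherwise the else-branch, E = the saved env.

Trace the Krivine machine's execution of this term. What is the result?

Answer: 8

Derivation:
[0] [T=((if0 ((λq. ((λv. q) q)) 6) then (-3 - -3) else (1 * 7)) - (if0 1 then (-2 - -3) else -1)) | E=∅ | St=∅]
[1] [T=(if0 ((λq. ((λv. q) q)) 6) then (-3 - -3) else (1 * 7)) | E=∅ | St=[subR]]
[2] [T=((λq. ((λv. q) q)) 6) | E=∅ | St=[if0 :: subR]]
[3] [T=(λq. ((λv. q) q)) | E=∅ | St=[thunk :: if0 :: subR]]
[4] [T=((λv. q) q) | E={q↦thunk(6, ∅)} | St=[if0 :: subR]]
[5] [T=(λv. q) | E={q↦thunk(6, ∅)} | St=[thunk :: if0 :: subR]]
[6] [T=q | E={v↦thunk(q, {q↦thunk(6, ∅)}), q↦thunk(6, ∅)} | St=[if0 :: subR]]
[7] [T=6 | E=∅ | St=[if0 :: subR]]
[8] [T=(1 * 7) | E=∅ | St=[subR]]
[9] [T=1 | E=∅ | St=[mulR :: subR]]
[10] [T=7 | E=∅ | St=[mulL(1) :: subR]]
[11] [T=(if0 1 then (-2 - -3) else -1) | E=∅ | St=[subL(7)]]
[12] [T=1 | E=∅ | St=[if0 :: subL(7)]]
[13] [T=-1 | E=∅ | St=[subL(7)]]
→ final value 8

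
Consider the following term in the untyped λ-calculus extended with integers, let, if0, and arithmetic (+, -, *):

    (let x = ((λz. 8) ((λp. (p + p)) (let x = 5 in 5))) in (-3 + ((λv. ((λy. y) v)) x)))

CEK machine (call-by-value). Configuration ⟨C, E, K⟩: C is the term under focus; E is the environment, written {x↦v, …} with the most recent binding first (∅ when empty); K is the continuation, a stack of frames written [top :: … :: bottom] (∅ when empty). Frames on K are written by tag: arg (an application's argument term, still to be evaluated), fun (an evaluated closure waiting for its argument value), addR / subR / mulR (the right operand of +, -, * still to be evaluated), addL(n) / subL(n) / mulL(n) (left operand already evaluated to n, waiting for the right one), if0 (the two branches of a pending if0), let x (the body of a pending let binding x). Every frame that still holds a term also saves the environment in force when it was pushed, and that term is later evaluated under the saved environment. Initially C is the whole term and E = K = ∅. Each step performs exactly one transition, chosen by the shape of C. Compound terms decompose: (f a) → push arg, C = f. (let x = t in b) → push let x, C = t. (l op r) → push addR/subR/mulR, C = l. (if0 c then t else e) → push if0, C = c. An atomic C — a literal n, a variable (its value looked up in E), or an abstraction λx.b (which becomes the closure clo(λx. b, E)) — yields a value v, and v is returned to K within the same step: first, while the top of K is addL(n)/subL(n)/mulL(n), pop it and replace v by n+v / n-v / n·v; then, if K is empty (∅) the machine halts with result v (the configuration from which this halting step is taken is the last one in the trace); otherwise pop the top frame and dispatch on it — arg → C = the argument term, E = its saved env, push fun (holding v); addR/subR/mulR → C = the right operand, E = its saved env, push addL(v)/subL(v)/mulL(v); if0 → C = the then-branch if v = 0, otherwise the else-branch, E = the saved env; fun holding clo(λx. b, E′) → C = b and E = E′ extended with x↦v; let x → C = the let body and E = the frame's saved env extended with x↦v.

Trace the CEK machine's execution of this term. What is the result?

Answer: 5

Machine steps:
step 0: [C=(let x = ((λz. 8) ((λp. (p + p)) (let x = 5 in 5))) in (-3 + ((λv. ((λy. y) v)) x))) | E=∅ | K=∅]
step 1: [C=((λz. 8) ((λp. (p + p)) (let x = 5 in 5))) | E=∅ | K=[let x]]
step 2: [C=(λz. 8) | E=∅ | K=[arg :: let x]]
step 3: [C=((λp. (p + p)) (let x = 5 in 5)) | E=∅ | K=[fun :: let x]]
step 4: [C=(λp. (p + p)) | E=∅ | K=[arg :: fun :: let x]]
step 5: [C=(let x = 5 in 5) | E=∅ | K=[fun :: fun :: let x]]
step 6: [C=5 | E=∅ | K=[let x :: fun :: fun :: let x]]
step 7: [C=5 | E={x↦5} | K=[fun :: fun :: let x]]
step 8: [C=(p + p) | E={p↦5} | K=[fun :: let x]]
step 9: [C=p | E={p↦5} | K=[addR :: fun :: let x]]
step 10: [C=p | E={p↦5} | K=[addL(5) :: fun :: let x]]
step 11: [C=8 | E={z↦10} | K=[let x]]
step 12: [C=(-3 + ((λv. ((λy. y) v)) x)) | E={x↦8} | K=∅]
step 13: [C=-3 | E={x↦8} | K=[addR]]
step 14: [C=((λv. ((λy. y) v)) x) | E={x↦8} | K=[addL(-3)]]
step 15: [C=(λv. ((λy. y) v)) | E={x↦8} | K=[arg :: addL(-3)]]
step 16: [C=x | E={x↦8} | K=[fun :: addL(-3)]]
step 17: [C=((λy. y) v) | E={v↦8, x↦8} | K=[addL(-3)]]
step 18: [C=(λy. y) | E={v↦8, x↦8} | K=[arg :: addL(-3)]]
step 19: [C=v | E={v↦8, x↦8} | K=[fun :: addL(-3)]]
step 20: [C=y | E={y↦8, v↦8, x↦8} | K=[addL(-3)]]
→ final value 5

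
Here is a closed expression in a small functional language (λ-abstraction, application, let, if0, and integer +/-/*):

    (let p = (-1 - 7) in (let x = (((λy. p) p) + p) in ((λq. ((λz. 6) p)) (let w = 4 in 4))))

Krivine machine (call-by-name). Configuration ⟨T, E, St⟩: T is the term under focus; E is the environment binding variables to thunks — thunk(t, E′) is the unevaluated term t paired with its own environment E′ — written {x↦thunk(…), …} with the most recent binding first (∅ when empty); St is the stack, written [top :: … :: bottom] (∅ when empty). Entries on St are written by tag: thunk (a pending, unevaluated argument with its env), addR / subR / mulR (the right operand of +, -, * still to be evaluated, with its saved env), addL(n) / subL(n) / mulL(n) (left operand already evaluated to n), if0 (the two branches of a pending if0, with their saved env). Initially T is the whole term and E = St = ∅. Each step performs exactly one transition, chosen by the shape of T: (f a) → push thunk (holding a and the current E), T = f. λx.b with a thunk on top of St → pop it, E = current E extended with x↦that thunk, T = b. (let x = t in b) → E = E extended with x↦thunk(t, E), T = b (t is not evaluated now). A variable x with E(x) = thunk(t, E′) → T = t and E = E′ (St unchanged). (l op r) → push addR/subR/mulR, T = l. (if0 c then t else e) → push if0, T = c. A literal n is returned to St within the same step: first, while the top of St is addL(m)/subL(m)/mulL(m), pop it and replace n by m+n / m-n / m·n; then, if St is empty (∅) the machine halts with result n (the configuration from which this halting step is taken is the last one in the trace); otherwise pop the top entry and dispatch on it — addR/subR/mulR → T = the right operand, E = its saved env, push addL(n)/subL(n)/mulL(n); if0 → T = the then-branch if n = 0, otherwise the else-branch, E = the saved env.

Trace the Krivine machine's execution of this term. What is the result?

Answer: 6

Execution trace:
t=0: <T=(let p = (-1 - 7) in (let x = (((λy. p) p) + p) in ((λq. ((λz. 6) p)) (let w = 4 in 4)))), E=∅, St=∅>
t=1: <T=(let x = (((λy. p) p) + p) in ((λq. ((λz. 6) p)) (let w = 4 in 4))), E={p↦thunk((-1 - 7), ∅)}, St=∅>
t=2: <T=((λq. ((λz. 6) p)) (let w = 4 in 4)), E={x↦thunk((((λy. p) p) + p), {p↦thunk((-1 - 7), ∅)}), p↦thunk((-1 - 7), ∅)}, St=∅>
t=3: <T=(λq. ((λz. 6) p)), E={x↦thunk((((λy. p) p) + p), {p↦thunk((-1 - 7), ∅)}), p↦thunk((-1 - 7), ∅)}, St=[thunk]>
t=4: <T=((λz. 6) p), E={q↦thunk((let w = 4 in 4), {x↦thunk((((λy. p) p) + p), {p↦thunk((-1 - 7), ∅)}), p↦thunk((-1 - 7), ∅)}), x↦thunk((((λy. p) p) + p), {p↦thunk((-1 - 7), ∅)}), p↦thunk((-1 - 7), ∅)}, St=∅>
t=5: <T=(λz. 6), E={q↦thunk((let w = 4 in 4), {x↦thunk((((λy. p) p) + p), {p↦thunk((-1 - 7), ∅)}), p↦thunk((-1 - 7), ∅)}), x↦thunk((((λy. p) p) + p), {p↦thunk((-1 - 7), ∅)}), p↦thunk((-1 - 7), ∅)}, St=[thunk]>
t=6: <T=6, E={z↦thunk(p, {q↦thunk((let w = 4 in 4), {x↦thunk((((λy. p) p) + p), {p↦thunk((-1 - 7), ∅)}), p↦thunk((-1 - 7), ∅)}), x↦thunk((((λy. p) p) + p), {p↦thunk((-1 - 7), ∅)}), p↦thunk((-1 - 7), ∅)}), q↦thunk((let w = 4 in 4), {x↦thunk((((λy. p) p) + p), {p↦thunk((-1 - 7), ∅)}), p↦thunk((-1 - 7), ∅)}), x↦thunk((((λy. p) p) + p), {p↦thunk((-1 - 7), ∅)}), p↦thunk((-1 - 7), ∅)}, St=∅>
→ final value 6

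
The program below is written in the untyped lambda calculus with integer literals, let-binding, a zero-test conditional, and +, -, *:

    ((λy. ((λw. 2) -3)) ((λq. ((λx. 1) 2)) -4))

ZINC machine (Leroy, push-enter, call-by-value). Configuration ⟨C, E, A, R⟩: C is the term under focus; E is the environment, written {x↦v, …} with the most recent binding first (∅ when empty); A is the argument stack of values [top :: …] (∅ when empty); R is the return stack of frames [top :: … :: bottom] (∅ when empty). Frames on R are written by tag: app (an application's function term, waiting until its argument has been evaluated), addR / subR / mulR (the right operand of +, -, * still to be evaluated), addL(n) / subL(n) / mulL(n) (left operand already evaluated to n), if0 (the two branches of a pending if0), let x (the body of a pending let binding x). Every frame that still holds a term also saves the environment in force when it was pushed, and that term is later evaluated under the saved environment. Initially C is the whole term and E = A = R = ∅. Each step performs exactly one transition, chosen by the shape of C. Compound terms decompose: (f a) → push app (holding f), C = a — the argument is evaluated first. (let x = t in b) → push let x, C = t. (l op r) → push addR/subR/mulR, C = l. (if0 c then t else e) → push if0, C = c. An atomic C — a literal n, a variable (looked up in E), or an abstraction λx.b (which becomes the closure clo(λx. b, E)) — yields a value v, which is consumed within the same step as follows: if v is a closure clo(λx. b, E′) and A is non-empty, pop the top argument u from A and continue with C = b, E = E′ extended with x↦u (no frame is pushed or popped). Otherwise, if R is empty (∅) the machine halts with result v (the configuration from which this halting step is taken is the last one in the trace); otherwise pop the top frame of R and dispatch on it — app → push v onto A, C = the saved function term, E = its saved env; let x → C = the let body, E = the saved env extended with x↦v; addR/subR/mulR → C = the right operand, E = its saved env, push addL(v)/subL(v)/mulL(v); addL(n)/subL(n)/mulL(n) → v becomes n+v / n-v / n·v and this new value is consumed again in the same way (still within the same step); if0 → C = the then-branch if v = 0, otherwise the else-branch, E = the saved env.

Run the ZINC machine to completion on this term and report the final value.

Answer: 2

Derivation:
t=0: ⟨C=((λy. ((λw. 2) -3)) ((λq. ((λx. 1) 2)) -4)); E=∅; A=∅; R=∅⟩
t=1: ⟨C=((λq. ((λx. 1) 2)) -4); E=∅; A=∅; R=[app]⟩
t=2: ⟨C=-4; E=∅; A=∅; R=[app :: app]⟩
t=3: ⟨C=(λq. ((λx. 1) 2)); E=∅; A=[-4]; R=[app]⟩
t=4: ⟨C=((λx. 1) 2); E={q↦-4}; A=∅; R=[app]⟩
t=5: ⟨C=2; E={q↦-4}; A=∅; R=[app :: app]⟩
t=6: ⟨C=(λx. 1); E={q↦-4}; A=[2]; R=[app]⟩
t=7: ⟨C=1; E={x↦2, q↦-4}; A=∅; R=[app]⟩
t=8: ⟨C=(λy. ((λw. 2) -3)); E=∅; A=[1]; R=∅⟩
t=9: ⟨C=((λw. 2) -3); E={y↦1}; A=∅; R=∅⟩
t=10: ⟨C=-3; E={y↦1}; A=∅; R=[app]⟩
t=11: ⟨C=(λw. 2); E={y↦1}; A=[-3]; R=∅⟩
t=12: ⟨C=2; E={w↦-3, y↦1}; A=∅; R=∅⟩
→ final value 2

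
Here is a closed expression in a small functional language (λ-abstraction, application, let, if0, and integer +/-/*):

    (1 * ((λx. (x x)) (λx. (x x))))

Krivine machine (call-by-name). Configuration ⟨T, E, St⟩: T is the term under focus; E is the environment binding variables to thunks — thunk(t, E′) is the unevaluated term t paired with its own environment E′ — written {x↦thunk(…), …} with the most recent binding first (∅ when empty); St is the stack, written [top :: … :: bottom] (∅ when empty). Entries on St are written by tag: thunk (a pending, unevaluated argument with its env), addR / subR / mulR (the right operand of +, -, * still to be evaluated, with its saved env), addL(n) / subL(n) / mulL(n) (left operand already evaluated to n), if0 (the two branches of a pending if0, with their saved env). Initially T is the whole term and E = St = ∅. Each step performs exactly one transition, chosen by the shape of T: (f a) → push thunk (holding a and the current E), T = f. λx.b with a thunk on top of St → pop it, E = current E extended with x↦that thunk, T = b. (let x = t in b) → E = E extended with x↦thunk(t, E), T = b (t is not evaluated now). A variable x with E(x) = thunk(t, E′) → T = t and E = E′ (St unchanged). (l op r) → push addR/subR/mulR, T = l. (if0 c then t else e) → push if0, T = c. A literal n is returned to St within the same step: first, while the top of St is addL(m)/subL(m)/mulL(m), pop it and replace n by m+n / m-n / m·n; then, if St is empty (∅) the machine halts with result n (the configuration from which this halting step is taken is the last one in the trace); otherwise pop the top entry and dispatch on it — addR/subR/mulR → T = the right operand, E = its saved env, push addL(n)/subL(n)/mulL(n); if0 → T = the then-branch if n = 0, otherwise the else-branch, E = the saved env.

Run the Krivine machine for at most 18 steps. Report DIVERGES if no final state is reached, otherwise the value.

Answer: DIVERGES (no final state within 18 steps)

Execution trace:
[0] ⟨T=(1 * ((λx. (x x)) (λx. (x x)))); E=∅; St=∅⟩
[1] ⟨T=1; E=∅; St=[mulR]⟩
[2] ⟨T=((λx. (x x)) (λx. (x x))); E=∅; St=[mulL(1)]⟩
[3] ⟨T=(λx. (x x)); E=∅; St=[thunk :: mulL(1)]⟩
[4] ⟨T=(x x); E={x↦thunk((λx. (x x)), ∅)}; St=[mulL(1)]⟩
[5] ⟨T=x; E={x↦thunk((λx. (x x)), ∅)}; St=[thunk :: mulL(1)]⟩
[6] ⟨T=(λx. (x x)); E=∅; St=[thunk :: mulL(1)]⟩
[7] ⟨T=(x x); E={x↦thunk(x, {x↦thunk((λx. (x x)), ∅)})}; St=[mulL(1)]⟩
[8] ⟨T=x; E={x↦thunk(x, {x↦thunk((λx. (x x)), ∅)})}; St=[thunk :: mulL(1)]⟩
[9] ⟨T=x; E={x↦thunk((λx. (x x)), ∅)}; St=[thunk :: mulL(1)]⟩
[10] ⟨T=(λx. (x x)); E=∅; St=[thunk :: mulL(1)]⟩
[11] ⟨T=(x x); E={x↦thunk(x, {x↦thunk(x, {x↦thunk((λx. (x x)), ∅)})})}; St=[mulL(1)]⟩
[12] ⟨T=x; E={x↦thunk(x, {x↦thunk(x, {x↦thunk((λx. (x x)), ∅)})})}; St=[thunk :: mulL(1)]⟩
[13] ⟨T=x; E={x↦thunk(x, {x↦thunk((λx. (x x)), ∅)})}; St=[thunk :: mulL(1)]⟩
[14] ⟨T=x; E={x↦thunk((λx. (x x)), ∅)}; St=[thunk :: mulL(1)]⟩
[15] ⟨T=(λx. (x x)); E=∅; St=[thunk :: mulL(1)]⟩
[16] ⟨T=(x x); E={x↦thunk(x, {x↦thunk(x, {x↦thunk(x, {x↦thunk((λx. (x x)), ∅)})})})}; St=[mulL(1)]⟩
[17] ⟨T=x; E={x↦thunk(x, {x↦thunk(x, {x↦thunk(x, {x↦thunk((λx. (x x)), ∅)})})})}; St=[thunk :: mulL(1)]⟩
[18] ⟨T=x; E={x↦thunk(x, {x↦thunk(x, {x↦thunk((λx. (x x)), ∅)})})}; St=[thunk :: mulL(1)]⟩
→ 18 transitions taken and the configuration is still not final: no result within 18 steps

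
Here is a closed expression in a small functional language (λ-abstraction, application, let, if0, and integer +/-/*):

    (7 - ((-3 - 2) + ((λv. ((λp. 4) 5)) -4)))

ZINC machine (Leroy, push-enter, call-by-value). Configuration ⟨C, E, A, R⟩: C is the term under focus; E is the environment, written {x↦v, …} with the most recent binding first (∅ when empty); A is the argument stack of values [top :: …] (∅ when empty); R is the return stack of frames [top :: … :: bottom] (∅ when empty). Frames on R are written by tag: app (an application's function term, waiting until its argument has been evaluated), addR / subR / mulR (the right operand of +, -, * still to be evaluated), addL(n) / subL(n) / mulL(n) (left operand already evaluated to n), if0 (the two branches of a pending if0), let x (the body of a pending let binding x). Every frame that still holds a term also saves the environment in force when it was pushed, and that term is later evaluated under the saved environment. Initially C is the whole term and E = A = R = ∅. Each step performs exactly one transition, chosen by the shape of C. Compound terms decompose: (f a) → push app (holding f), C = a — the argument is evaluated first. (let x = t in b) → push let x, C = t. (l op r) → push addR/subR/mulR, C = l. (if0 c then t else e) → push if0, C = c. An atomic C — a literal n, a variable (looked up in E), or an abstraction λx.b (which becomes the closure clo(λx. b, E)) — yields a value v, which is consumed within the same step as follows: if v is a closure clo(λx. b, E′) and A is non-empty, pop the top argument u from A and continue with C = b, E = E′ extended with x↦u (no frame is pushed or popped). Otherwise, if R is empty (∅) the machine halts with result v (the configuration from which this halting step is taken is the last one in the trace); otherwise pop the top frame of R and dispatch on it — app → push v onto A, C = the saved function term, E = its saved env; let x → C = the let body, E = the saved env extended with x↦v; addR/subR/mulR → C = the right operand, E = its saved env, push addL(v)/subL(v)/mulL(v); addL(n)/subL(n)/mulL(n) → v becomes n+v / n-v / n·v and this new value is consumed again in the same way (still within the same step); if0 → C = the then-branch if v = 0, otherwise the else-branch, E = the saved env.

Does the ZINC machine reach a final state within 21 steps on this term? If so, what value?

Answer: 8

Machine steps:
t=0: <C=(7 - ((-3 - 2) + ((λv. ((λp. 4) 5)) -4))), E=∅, A=∅, R=∅>
t=1: <C=7, E=∅, A=∅, R=[subR]>
t=2: <C=((-3 - 2) + ((λv. ((λp. 4) 5)) -4)), E=∅, A=∅, R=[subL(7)]>
t=3: <C=(-3 - 2), E=∅, A=∅, R=[addR :: subL(7)]>
t=4: <C=-3, E=∅, A=∅, R=[subR :: addR :: subL(7)]>
t=5: <C=2, E=∅, A=∅, R=[subL(-3) :: addR :: subL(7)]>
t=6: <C=((λv. ((λp. 4) 5)) -4), E=∅, A=∅, R=[addL(-5) :: subL(7)]>
t=7: <C=-4, E=∅, A=∅, R=[app :: addL(-5) :: subL(7)]>
t=8: <C=(λv. ((λp. 4) 5)), E=∅, A=[-4], R=[addL(-5) :: subL(7)]>
t=9: <C=((λp. 4) 5), E={v↦-4}, A=∅, R=[addL(-5) :: subL(7)]>
t=10: <C=5, E={v↦-4}, A=∅, R=[app :: addL(-5) :: subL(7)]>
t=11: <C=(λp. 4), E={v↦-4}, A=[5], R=[addL(-5) :: subL(7)]>
t=12: <C=4, E={p↦5, v↦-4}, A=∅, R=[addL(-5) :: subL(7)]>
→ final value 8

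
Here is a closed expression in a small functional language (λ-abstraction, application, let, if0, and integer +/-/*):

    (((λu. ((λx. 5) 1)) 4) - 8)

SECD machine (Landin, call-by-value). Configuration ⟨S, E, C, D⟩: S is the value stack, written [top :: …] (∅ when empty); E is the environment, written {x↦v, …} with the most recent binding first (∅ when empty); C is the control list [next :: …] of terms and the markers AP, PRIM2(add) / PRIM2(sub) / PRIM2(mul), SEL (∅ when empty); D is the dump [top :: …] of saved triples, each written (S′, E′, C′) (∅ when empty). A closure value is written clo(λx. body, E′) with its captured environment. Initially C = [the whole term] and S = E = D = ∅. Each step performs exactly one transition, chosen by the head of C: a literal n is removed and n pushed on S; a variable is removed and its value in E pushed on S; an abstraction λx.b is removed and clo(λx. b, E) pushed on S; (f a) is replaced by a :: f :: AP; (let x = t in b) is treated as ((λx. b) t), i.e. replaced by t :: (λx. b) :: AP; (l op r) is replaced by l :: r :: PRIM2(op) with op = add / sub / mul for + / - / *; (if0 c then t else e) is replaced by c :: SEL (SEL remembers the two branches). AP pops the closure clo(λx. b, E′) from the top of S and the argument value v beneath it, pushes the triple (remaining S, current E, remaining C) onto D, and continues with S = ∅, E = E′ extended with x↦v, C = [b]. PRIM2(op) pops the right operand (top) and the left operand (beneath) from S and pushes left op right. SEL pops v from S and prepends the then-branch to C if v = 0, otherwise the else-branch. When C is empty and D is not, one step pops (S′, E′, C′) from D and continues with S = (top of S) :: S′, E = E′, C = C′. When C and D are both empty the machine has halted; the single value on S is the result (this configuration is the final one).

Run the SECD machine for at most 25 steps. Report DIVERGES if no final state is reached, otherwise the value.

t=0: ⟨S=∅; E=∅; C=[(((λu. ((λx. 5) 1)) 4) - 8)]; D=∅⟩
t=1: ⟨S=∅; E=∅; C=[((λu. ((λx. 5) 1)) 4) :: 8 :: PRIM2(sub)]; D=∅⟩
t=2: ⟨S=∅; E=∅; C=[4 :: (λu. ((λx. 5) 1)) :: AP :: 8 :: PRIM2(sub)]; D=∅⟩
t=3: ⟨S=[4]; E=∅; C=[(λu. ((λx. 5) 1)) :: AP :: 8 :: PRIM2(sub)]; D=∅⟩
t=4: ⟨S=[clo(λu. ((λx. 5) 1), ∅) :: 4]; E=∅; C=[AP :: 8 :: PRIM2(sub)]; D=∅⟩
t=5: ⟨S=∅; E={u↦4}; C=[((λx. 5) 1)]; D=[(∅, ∅, [8 :: PRIM2(sub)])]⟩
t=6: ⟨S=∅; E={u↦4}; C=[1 :: (λx. 5) :: AP]; D=[(∅, ∅, [8 :: PRIM2(sub)])]⟩
t=7: ⟨S=[1]; E={u↦4}; C=[(λx. 5) :: AP]; D=[(∅, ∅, [8 :: PRIM2(sub)])]⟩
t=8: ⟨S=[clo(λx. 5, {u↦4}) :: 1]; E={u↦4}; C=[AP]; D=[(∅, ∅, [8 :: PRIM2(sub)])]⟩
t=9: ⟨S=∅; E={x↦1, u↦4}; C=[5]; D=[(∅, {u↦4}, ∅) :: (∅, ∅, [8 :: PRIM2(sub)])]⟩
t=10: ⟨S=[5]; E={x↦1, u↦4}; C=∅; D=[(∅, {u↦4}, ∅) :: (∅, ∅, [8 :: PRIM2(sub)])]⟩
t=11: ⟨S=[5]; E={u↦4}; C=∅; D=[(∅, ∅, [8 :: PRIM2(sub)])]⟩
t=12: ⟨S=[5]; E=∅; C=[8 :: PRIM2(sub)]; D=∅⟩
t=13: ⟨S=[8 :: 5]; E=∅; C=[PRIM2(sub)]; D=∅⟩
t=14: ⟨S=[-3]; E=∅; C=∅; D=∅⟩
→ final value -3

Answer: -3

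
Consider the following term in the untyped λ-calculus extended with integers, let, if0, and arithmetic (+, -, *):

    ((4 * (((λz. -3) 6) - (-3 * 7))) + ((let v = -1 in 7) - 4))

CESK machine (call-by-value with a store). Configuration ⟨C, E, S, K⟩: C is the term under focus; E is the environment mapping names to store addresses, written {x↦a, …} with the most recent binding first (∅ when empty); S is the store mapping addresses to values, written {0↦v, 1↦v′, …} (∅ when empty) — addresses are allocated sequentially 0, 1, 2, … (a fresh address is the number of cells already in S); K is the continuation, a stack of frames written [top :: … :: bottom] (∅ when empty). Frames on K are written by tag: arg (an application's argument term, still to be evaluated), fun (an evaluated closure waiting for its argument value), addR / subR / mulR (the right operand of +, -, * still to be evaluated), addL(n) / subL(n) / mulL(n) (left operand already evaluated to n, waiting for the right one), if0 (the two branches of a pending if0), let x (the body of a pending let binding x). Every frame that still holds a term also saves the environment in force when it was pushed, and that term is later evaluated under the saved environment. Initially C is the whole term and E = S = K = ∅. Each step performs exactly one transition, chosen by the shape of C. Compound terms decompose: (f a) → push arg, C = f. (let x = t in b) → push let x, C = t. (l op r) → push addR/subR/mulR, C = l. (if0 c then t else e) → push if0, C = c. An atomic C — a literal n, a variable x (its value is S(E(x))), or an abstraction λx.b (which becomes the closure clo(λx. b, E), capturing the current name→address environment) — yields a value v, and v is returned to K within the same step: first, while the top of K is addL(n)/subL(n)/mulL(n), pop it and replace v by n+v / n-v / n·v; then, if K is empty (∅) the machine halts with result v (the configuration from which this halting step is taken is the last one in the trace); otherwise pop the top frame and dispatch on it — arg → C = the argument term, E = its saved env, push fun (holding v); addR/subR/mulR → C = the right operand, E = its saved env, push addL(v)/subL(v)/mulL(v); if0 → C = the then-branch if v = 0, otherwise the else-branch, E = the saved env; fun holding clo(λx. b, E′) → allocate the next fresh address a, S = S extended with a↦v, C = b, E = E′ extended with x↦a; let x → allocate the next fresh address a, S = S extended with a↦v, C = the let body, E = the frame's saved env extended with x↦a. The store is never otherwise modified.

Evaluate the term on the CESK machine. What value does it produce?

step 0: ⟨C=((4 * (((λz. -3) 6) - (-3 * 7))) + ((let v = -1 in 7) - 4)); E=∅; S=∅; K=∅⟩
step 1: ⟨C=(4 * (((λz. -3) 6) - (-3 * 7))); E=∅; S=∅; K=[addR]⟩
step 2: ⟨C=4; E=∅; S=∅; K=[mulR :: addR]⟩
step 3: ⟨C=(((λz. -3) 6) - (-3 * 7)); E=∅; S=∅; K=[mulL(4) :: addR]⟩
step 4: ⟨C=((λz. -3) 6); E=∅; S=∅; K=[subR :: mulL(4) :: addR]⟩
step 5: ⟨C=(λz. -3); E=∅; S=∅; K=[arg :: subR :: mulL(4) :: addR]⟩
step 6: ⟨C=6; E=∅; S=∅; K=[fun :: subR :: mulL(4) :: addR]⟩
step 7: ⟨C=-3; E={z↦0}; S={0↦6}; K=[subR :: mulL(4) :: addR]⟩
step 8: ⟨C=(-3 * 7); E=∅; S={0↦6}; K=[subL(-3) :: mulL(4) :: addR]⟩
step 9: ⟨C=-3; E=∅; S={0↦6}; K=[mulR :: subL(-3) :: mulL(4) :: addR]⟩
step 10: ⟨C=7; E=∅; S={0↦6}; K=[mulL(-3) :: subL(-3) :: mulL(4) :: addR]⟩
step 11: ⟨C=((let v = -1 in 7) - 4); E=∅; S={0↦6}; K=[addL(72)]⟩
step 12: ⟨C=(let v = -1 in 7); E=∅; S={0↦6}; K=[subR :: addL(72)]⟩
step 13: ⟨C=-1; E=∅; S={0↦6}; K=[let v :: subR :: addL(72)]⟩
step 14: ⟨C=7; E={v↦1}; S={0↦6, 1↦-1}; K=[subR :: addL(72)]⟩
step 15: ⟨C=4; E=∅; S={0↦6, 1↦-1}; K=[subL(7) :: addL(72)]⟩
→ final value 75

Answer: 75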